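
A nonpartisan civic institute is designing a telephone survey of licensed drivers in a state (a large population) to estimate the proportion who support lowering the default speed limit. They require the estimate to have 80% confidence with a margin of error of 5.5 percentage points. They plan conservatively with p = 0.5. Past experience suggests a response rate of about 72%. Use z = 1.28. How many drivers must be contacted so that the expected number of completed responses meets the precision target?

Completed interviews needed: n₀ = 1.28² × 0.2500 / 0.055² ≈ 135.40 → 136.
At a 72% response rate, contacts needed = 136 / 0.72 ≈ 188.89 → 189.

189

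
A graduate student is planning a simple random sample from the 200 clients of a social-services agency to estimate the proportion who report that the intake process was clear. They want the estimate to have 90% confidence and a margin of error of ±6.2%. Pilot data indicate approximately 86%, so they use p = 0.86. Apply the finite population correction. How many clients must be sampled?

60

For 90% confidence, z = 1.64.
Unadjusted: n₀ = 1.64² × 0.86 × 0.14 / 0.062² ≈ 84.24, so n₀ = 85.
Finite population correction with N = 200: n = n₀ / (1 + (n₀−1)/N) = 85 / (1 + 84/200) = 85 / 1.4200 ≈ 59.86.
Rounding up, n = 60.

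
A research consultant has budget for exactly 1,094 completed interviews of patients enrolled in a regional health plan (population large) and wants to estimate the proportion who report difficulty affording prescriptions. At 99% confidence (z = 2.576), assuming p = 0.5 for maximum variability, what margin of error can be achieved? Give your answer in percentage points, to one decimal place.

SE(p̂) = √[p(1−p)/n] = √[0.2500/1094] = 0.01512.
E = z × SE = 2.576 × 0.01512 = 0.03894, or 3.9 percentage points.

3.9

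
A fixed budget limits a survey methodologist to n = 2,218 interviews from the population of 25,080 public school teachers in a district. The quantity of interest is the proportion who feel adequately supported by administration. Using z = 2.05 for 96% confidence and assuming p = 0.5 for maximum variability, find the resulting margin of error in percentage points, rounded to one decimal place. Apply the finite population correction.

Finite-population factor: (N−n)/(N−1) = (25080−2218)/(25080−1) = 0.9116.
SE(p̂) = √[p(1−p)/n · (N−n)/(N−1)] = √[0.2500/2218 × 0.9116] = 0.01014.
E = z × SE = 2.05 × 0.01014 = 0.02078 ≈ 2.1 percentage points.

2.1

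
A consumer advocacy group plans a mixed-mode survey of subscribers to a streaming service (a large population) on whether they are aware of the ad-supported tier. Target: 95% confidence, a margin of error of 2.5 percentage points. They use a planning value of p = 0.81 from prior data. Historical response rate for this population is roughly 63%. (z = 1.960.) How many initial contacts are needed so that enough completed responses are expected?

1502

Completed interviews needed: n₀ = 1.960² × 0.1539 / 0.025² ≈ 945.96 → 946.
At a 63% response rate, contacts needed = 946 / 0.63 ≈ 1501.59 → 1502.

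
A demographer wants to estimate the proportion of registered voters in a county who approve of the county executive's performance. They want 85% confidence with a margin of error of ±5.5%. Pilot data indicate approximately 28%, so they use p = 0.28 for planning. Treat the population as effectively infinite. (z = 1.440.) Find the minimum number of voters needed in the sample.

139

With p = 0.28, p(1−p) = 0.2016.
n = z²·p(1−p)/E² = 1.440² × 0.2016 / 0.055² = 2.0736 × 0.2016 / 0.003025 ≈ 138.19.
Rounding up gives n = 139.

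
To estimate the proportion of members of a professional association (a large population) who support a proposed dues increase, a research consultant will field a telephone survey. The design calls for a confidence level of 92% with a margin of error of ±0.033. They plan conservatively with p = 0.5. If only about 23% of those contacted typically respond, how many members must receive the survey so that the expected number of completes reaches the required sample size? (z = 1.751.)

Completed interviews needed: n₀ = 1.751² × 0.2500 / 0.033² ≈ 703.86 → 704.
At a 23% response rate, contacts needed = 704 / 0.23 ≈ 3060.87 → 3061.

3061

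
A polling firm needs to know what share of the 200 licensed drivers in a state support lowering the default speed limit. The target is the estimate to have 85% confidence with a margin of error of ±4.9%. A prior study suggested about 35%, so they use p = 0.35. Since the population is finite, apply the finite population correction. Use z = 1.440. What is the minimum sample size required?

100

Unadjusted: n₀ = 1.440² × 0.35 × 0.65 / 0.049² ≈ 196.48, so n₀ = 197.
Finite population correction with N = 200: n = n₀ / (1 + (n₀−1)/N) = 197 / (1 + 196/200) = 197 / 1.9800 ≈ 99.49.
Rounding up, n = 100.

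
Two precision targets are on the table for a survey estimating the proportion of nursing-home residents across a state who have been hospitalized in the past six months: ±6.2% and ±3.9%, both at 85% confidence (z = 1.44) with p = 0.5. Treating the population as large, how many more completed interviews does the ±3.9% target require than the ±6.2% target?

At ±6.2%: n = 1.44² × 0.2500 / 0.062² ≈ 134.86 → 135.
At ±3.9%: n = 1.44² × 0.2500 / 0.039² ≈ 340.83 → 341.
Additional respondents: 341 − 135 = 206.

206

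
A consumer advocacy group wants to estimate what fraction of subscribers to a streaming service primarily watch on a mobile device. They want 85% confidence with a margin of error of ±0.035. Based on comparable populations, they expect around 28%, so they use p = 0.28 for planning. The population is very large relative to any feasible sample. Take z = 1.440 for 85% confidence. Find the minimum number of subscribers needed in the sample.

With p = 0.28, p(1−p) = 0.2016.
n = z²·p(1−p)/E² = 1.440² × 0.2016 / 0.035² = 2.0736 × 0.2016 / 0.001225 ≈ 341.26.
Rounding up gives n = 342.

342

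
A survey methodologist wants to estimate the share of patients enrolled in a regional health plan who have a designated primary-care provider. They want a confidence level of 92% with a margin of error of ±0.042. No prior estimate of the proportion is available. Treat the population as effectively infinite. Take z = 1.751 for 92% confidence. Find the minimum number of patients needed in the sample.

435

With no prior estimate, use p = 0.5, giving p(1−p) = 0.25.
n = z²·p(1−p)/E² = 1.751² × 0.2500 / 0.042² = 3.0660 × 0.2500 / 0.001764 ≈ 434.52.
Rounding up gives n = 435.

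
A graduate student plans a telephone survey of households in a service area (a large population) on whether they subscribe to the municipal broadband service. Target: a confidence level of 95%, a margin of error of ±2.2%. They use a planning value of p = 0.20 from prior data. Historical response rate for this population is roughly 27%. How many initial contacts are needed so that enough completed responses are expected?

4704

For 95% confidence, z = 1.960.
Completed interviews needed: n₀ = 1.960² × 0.1600 / 0.022² ≈ 1269.95 → 1270.
At a 27% response rate, contacts needed = 1270 / 0.27 ≈ 4703.70 → 4704.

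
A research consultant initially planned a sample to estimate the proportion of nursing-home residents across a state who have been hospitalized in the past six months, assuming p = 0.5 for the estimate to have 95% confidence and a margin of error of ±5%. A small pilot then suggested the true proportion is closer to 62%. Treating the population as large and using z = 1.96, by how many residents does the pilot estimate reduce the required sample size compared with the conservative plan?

22

Conservative (p = 0.5): n = 1.96² × 0.25 / 0.050² ≈ 384.16 → 385.
Using p = 0.62: p(1−p) = 0.2356, so n = 1.96² × 0.2356 / 0.050² ≈ 362.03 → 363.
Reduction: 385 − 363 = 22.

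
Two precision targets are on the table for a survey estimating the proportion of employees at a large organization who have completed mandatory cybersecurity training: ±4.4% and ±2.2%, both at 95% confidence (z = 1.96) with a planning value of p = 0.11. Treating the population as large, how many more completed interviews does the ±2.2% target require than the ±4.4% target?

At ±4.4%: n = 1.96² × 0.0979 / 0.044² ≈ 194.26 → 195.
At ±2.2%: n = 1.96² × 0.0979 / 0.022² ≈ 777.05 → 778.
Additional respondents: 778 − 195 = 583.

583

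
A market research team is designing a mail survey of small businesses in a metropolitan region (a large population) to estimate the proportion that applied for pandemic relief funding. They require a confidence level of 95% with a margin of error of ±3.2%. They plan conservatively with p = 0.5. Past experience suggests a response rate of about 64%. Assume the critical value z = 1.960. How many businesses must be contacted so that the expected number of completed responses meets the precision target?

Completed interviews needed: n₀ = 1.960² × 0.2500 / 0.032² ≈ 937.89 → 938.
At a 64% response rate, contacts needed = 938 / 0.64 ≈ 1465.62 → 1466.

1466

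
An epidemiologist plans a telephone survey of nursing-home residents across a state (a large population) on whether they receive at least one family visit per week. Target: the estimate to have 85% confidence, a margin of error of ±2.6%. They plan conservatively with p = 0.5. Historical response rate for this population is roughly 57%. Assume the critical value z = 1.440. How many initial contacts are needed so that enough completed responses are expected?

Completed interviews needed: n₀ = 1.440² × 0.2500 / 0.026² ≈ 766.86 → 767.
At a 57% response rate, contacts needed = 767 / 0.57 ≈ 1345.61 → 1346.

1346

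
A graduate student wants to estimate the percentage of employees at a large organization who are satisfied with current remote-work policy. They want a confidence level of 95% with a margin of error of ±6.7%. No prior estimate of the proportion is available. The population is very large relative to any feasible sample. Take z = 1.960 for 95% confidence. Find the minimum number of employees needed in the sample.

214

With no prior estimate, use p = 0.5, giving p(1−p) = 0.25.
n = z²·p(1−p)/E² = 1.960² × 0.2500 / 0.067² = 3.8416 × 0.2500 / 0.004489 ≈ 213.95.
Rounding up gives n = 214.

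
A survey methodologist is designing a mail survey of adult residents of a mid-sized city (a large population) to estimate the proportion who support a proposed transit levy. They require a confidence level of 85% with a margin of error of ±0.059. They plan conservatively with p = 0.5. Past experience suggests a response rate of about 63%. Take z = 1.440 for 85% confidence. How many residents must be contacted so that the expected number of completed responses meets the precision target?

237

Completed interviews needed: n₀ = 1.440² × 0.2500 / 0.059² ≈ 148.92 → 149.
At a 63% response rate, contacts needed = 149 / 0.63 ≈ 236.51 → 237.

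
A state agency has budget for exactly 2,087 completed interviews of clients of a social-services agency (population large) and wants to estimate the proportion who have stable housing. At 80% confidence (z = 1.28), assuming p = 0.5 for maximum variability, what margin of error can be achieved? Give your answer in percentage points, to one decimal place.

SE(p̂) = √[p(1−p)/n] = √[0.2500/2087] = 0.01094.
E = z × SE = 1.28 × 0.01094 = 0.01401, or 1.4 percentage points.

1.4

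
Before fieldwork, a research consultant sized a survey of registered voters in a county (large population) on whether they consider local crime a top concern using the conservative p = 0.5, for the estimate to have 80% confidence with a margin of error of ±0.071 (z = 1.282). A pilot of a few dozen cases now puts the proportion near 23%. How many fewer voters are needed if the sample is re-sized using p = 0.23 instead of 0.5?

Conservative (p = 0.5): n = 1.282² × 0.25 / 0.071² ≈ 81.51 → 82.
Using p = 0.23: p(1−p) = 0.1771, so n = 1.282² × 0.1771 / 0.071² ≈ 57.74 → 58.
Reduction: 82 − 58 = 24.

24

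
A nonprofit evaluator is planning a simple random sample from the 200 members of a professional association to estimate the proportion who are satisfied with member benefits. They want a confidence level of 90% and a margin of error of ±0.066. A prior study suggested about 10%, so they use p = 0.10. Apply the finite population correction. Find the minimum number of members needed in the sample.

44

For 90% confidence, z = 1.645.
Unadjusted: n₀ = 1.645² × 0.10 × 0.90 / 0.066² ≈ 55.91, so n₀ = 56.
Finite population correction with N = 200: n = n₀ / (1 + (n₀−1)/N) = 56 / (1 + 55/200) = 56 / 1.2750 ≈ 43.92.
Rounding up, n = 44.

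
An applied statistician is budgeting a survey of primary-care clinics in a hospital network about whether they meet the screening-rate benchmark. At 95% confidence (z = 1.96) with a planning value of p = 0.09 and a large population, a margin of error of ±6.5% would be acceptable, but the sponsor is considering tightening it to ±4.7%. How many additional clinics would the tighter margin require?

68

At ±6.5%: n = 1.96² × 0.0819 / 0.065² ≈ 74.47 → 75.
At ±4.7%: n = 1.96² × 0.0819 / 0.047² ≈ 142.43 → 143.
Additional respondents: 143 − 75 = 68.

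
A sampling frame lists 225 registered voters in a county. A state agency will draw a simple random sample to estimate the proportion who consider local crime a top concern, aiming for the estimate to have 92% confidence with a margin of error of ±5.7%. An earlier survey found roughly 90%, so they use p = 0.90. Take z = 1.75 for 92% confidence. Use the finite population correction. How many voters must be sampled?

Unadjusted: n₀ = 1.75² × 0.90 × 0.10 / 0.057² ≈ 84.83, so n₀ = 85.
Finite population correction with N = 225: n = n₀ / (1 + (n₀−1)/N) = 85 / (1 + 84/225) = 85 / 1.3733 ≈ 61.89.
Rounding up, n = 62.

62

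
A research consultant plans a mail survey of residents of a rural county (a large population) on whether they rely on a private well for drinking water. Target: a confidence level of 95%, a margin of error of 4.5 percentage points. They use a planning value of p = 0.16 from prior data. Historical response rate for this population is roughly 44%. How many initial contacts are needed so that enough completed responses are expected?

580

For 95% confidence, z = 1.96.
Completed interviews needed: n₀ = 1.96² × 0.1344 / 0.045² ≈ 254.97 → 255.
At a 44% response rate, contacts needed = 255 / 0.44 ≈ 579.55 → 580.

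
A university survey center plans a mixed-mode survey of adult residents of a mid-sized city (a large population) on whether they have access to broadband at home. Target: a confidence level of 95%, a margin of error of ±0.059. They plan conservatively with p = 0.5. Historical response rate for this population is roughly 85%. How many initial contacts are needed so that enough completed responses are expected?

For 95% confidence, z = 1.96.
Completed interviews needed: n₀ = 1.96² × 0.2500 / 0.059² ≈ 275.90 → 276.
At an 85% response rate, contacts needed = 276 / 0.85 ≈ 324.71 → 325.

325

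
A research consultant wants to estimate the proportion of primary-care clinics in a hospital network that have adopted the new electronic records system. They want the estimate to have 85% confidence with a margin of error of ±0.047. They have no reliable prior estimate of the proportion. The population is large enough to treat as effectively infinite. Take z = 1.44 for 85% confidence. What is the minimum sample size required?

With no prior estimate, use p = 0.5, giving p(1−p) = 0.25.
n = z²·p(1−p)/E² = 1.44² × 0.2500 / 0.047² = 2.0736 × 0.2500 / 0.002209 ≈ 234.68.
Rounding up gives n = 235.

235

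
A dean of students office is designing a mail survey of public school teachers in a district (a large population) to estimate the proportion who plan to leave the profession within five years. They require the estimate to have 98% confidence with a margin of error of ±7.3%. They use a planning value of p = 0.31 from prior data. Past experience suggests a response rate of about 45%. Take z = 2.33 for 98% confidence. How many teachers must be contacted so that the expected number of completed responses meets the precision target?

Completed interviews needed: n₀ = 2.33² × 0.2139 / 0.073² ≈ 217.91 → 218.
At a 45% response rate, contacts needed = 218 / 0.45 ≈ 484.44 → 485.

485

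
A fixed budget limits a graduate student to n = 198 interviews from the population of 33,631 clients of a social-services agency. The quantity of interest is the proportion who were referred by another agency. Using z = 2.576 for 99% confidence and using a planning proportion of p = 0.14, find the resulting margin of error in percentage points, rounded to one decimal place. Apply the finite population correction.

Finite-population factor: (N−n)/(N−1) = (33631−198)/(33631−1) = 0.9941.
SE(p̂) = √[p(1−p)/n · (N−n)/(N−1)] = √[0.1204/198 × 0.9941] = 0.02459.
E = z × SE = 2.576 × 0.02459 = 0.06334 ≈ 6.3 percentage points.

6.3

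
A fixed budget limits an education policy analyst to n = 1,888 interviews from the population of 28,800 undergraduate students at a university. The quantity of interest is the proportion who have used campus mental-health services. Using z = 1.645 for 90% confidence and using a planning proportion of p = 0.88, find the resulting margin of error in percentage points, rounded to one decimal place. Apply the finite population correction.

Finite-population factor: (N−n)/(N−1) = (28800−1888)/(28800−1) = 0.9345.
SE(p̂) = √[p(1−p)/n · (N−n)/(N−1)] = √[0.1056/1888 × 0.9345] = 0.00723.
E = z × SE = 1.645 × 0.00723 = 0.01189 ≈ 1.2 percentage points.

1.2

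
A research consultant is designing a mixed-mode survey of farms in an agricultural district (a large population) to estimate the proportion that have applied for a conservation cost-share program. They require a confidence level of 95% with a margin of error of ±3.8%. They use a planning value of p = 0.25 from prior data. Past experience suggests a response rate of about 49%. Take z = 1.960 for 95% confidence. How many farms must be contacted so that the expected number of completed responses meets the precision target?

1019

Completed interviews needed: n₀ = 1.960² × 0.1875 / 0.038² ≈ 498.82 → 499.
At a 49% response rate, contacts needed = 499 / 0.49 ≈ 1018.37 → 1019.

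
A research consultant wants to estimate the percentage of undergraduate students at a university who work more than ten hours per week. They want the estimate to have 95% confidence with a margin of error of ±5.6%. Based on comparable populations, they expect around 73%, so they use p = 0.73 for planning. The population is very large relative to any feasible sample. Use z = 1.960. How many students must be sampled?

242

With p = 0.73, p(1−p) = 0.1971.
n = z²·p(1−p)/E² = 1.960² × 0.1971 / 0.056² = 3.8416 × 0.1971 / 0.003136 ≈ 241.45.
Rounding up gives n = 242.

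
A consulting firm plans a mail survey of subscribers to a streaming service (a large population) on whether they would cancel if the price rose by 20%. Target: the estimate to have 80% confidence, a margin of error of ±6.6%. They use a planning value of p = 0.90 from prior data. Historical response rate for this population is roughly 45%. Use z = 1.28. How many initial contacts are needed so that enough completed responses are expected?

76

Completed interviews needed: n₀ = 1.28² × 0.0900 / 0.066² ≈ 33.85 → 34.
At a 45% response rate, contacts needed = 34 / 0.45 ≈ 75.56 → 76.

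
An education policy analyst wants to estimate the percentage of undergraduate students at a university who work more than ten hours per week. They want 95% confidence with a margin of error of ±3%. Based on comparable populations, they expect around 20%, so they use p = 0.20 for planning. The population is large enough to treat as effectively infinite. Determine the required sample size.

For 95% confidence, z = 1.960.
With p = 0.20, p(1−p) = 0.1600.
n = z²·p(1−p)/E² = 1.960² × 0.1600 / 0.030² = 3.8416 × 0.1600 / 0.000900 ≈ 682.95.
Rounding up gives n = 683.

683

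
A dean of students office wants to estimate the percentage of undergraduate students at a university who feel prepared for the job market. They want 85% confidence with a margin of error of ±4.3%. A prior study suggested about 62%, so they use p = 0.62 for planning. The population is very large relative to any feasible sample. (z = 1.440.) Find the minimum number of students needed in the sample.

With p = 0.62, p(1−p) = 0.2356.
n = z²·p(1−p)/E² = 1.440² × 0.2356 / 0.043² = 2.0736 × 0.2356 / 0.001849 ≈ 264.22.
Rounding up gives n = 265.

265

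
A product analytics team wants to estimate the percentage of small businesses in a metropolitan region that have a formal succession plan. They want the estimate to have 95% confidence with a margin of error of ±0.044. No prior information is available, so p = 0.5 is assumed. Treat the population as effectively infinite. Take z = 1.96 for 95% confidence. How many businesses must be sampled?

With p = 0.5, p(1−p) = 0.25.
n = z²·p(1−p)/E² = 1.96² × 0.2500 / 0.044² = 3.8416 × 0.2500 / 0.001936 ≈ 496.07.
Rounding up gives n = 497.

497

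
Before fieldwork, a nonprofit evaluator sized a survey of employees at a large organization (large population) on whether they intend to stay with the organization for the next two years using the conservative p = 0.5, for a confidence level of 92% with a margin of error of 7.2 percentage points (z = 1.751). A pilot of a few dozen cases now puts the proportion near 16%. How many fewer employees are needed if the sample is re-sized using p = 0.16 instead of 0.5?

68

Conservative (p = 0.5): n = 1.751² × 0.25 / 0.072² ≈ 147.86 → 148.
Using p = 0.16: p(1−p) = 0.1344, so n = 1.751² × 0.1344 / 0.072² ≈ 79.49 → 80.
Reduction: 148 − 80 = 68.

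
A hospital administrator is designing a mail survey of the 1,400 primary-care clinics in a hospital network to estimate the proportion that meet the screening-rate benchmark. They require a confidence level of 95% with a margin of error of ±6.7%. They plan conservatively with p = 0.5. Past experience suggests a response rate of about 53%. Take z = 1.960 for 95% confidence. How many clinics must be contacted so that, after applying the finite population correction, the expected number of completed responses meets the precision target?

351

Completed interviews needed (unadjusted): n₀ = 1.960² × 0.2500 / 0.067² ≈ 213.95 → 214.
FPC for N = 1,400: n = 214 / (1 + 213/1400) = 214 / 1.1521 ≈ 185.74 → 186.
At a 53% response rate, contacts needed = 186 / 0.53 ≈ 350.94 → 351.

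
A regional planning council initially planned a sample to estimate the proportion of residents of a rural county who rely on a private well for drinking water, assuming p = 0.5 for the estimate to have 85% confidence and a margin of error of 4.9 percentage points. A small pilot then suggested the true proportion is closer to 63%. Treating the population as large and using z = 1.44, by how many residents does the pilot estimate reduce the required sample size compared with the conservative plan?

Conservative (p = 0.5): n = 1.44² × 0.25 / 0.049² ≈ 215.91 → 216.
Using p = 0.63: p(1−p) = 0.2331, so n = 1.44² × 0.2331 / 0.049² ≈ 201.31 → 202.
Reduction: 216 − 202 = 14.

14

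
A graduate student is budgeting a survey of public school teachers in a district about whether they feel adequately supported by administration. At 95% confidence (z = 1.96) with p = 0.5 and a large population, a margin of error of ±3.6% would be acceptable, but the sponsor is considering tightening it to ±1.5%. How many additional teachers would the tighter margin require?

3527

At ±3.6%: n = 1.96² × 0.2500 / 0.036² ≈ 741.05 → 742.
At ±1.5%: n = 1.96² × 0.2500 / 0.015² ≈ 4268.44 → 4269.
Additional respondents: 4269 − 742 = 3527.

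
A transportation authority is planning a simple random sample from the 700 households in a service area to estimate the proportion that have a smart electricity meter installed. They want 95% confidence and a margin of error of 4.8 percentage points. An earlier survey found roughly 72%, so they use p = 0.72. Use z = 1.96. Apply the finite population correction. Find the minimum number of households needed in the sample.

Unadjusted: n₀ = 1.96² × 0.72 × 0.28 / 0.048² ≈ 336.14, so n₀ = 337.
Finite population correction with N = 700: n = n₀ / (1 + (n₀−1)/N) = 337 / (1 + 336/700) = 337 / 1.4800 ≈ 227.70.
Rounding up, n = 228.

228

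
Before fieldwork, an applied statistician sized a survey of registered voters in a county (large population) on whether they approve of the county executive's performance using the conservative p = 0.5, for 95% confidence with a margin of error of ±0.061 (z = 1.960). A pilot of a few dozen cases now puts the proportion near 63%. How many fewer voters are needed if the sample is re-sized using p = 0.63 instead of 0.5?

Conservative (p = 0.5): n = 1.960² × 0.25 / 0.061² ≈ 258.10 → 259.
Using p = 0.63: p(1−p) = 0.2331, so n = 1.960² × 0.2331 / 0.061² ≈ 240.65 → 241.
Reduction: 259 − 241 = 18.

18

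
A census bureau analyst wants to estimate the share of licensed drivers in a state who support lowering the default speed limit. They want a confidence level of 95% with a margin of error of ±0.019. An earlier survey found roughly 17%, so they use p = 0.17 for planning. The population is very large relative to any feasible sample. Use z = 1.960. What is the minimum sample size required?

1502

With p = 0.17, p(1−p) = 0.1411.
n = z²·p(1−p)/E² = 1.960² × 0.1411 / 0.019² = 3.8416 × 0.1411 / 0.000361 ≈ 1501.52.
Rounding up gives n = 1502.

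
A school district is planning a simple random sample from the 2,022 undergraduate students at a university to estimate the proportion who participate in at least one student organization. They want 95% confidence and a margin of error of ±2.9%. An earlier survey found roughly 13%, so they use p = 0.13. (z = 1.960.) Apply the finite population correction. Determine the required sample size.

412

Unadjusted: n₀ = 1.960² × 0.13 × 0.87 / 0.029² ≈ 516.63, so n₀ = 517.
Finite population correction with N = 2,022: n = n₀ / (1 + (n₀−1)/N) = 517 / (1 + 516/2022) = 517 / 1.2552 ≈ 411.89.
Rounding up, n = 412.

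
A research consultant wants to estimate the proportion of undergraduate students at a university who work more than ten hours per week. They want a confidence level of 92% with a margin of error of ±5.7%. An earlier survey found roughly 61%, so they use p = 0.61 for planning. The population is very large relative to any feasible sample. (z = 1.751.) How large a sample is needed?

With p = 0.61, p(1−p) = 0.2379.
n = z²·p(1−p)/E² = 1.751² × 0.2379 / 0.057² = 3.0660 × 0.2379 / 0.003249 ≈ 224.50.
Rounding up gives n = 225.

225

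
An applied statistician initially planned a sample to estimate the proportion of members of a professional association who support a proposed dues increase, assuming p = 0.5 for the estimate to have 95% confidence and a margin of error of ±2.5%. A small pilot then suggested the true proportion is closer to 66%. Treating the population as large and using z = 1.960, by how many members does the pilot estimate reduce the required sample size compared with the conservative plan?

Conservative (p = 0.5): n = 1.960² × 0.25 / 0.025² ≈ 1536.64 → 1537.
Using p = 0.66: p(1−p) = 0.2244, so n = 1.960² × 0.2244 / 0.025² ≈ 1379.29 → 1380.
Reduction: 1537 − 1380 = 157.

157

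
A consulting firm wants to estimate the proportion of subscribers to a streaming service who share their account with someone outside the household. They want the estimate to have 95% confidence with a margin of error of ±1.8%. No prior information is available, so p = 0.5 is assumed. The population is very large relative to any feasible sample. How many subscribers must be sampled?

For 95% confidence, z = 1.96.
With p = 0.5, p(1−p) = 0.25.
n = z²·p(1−p)/E² = 1.96² × 0.2500 / 0.018² = 3.8416 × 0.2500 / 0.000324 ≈ 2964.20.
Rounding up gives n = 2965.

2965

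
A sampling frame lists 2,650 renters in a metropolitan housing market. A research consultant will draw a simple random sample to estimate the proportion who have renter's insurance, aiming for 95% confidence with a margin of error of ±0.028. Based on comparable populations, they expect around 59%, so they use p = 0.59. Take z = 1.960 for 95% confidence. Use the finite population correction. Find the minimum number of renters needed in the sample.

Unadjusted: n₀ = 1.960² × 0.59 × 0.41 / 0.028² ≈ 1185.31, so n₀ = 1186.
Finite population correction with N = 2,650: n = n₀ / (1 + (n₀−1)/N) = 1186 / (1 + 1185/2650) = 1186 / 1.4472 ≈ 819.53.
Rounding up, n = 820.

820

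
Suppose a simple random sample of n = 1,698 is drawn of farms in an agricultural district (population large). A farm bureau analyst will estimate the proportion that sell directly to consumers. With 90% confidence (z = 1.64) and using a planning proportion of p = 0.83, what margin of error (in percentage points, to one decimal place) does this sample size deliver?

1.5

SE(p̂) = √[p(1−p)/n] = √[0.1411/1698] = 0.00912.
E = z × SE = 1.64 × 0.00912 = 0.01495, or 1.5 percentage points.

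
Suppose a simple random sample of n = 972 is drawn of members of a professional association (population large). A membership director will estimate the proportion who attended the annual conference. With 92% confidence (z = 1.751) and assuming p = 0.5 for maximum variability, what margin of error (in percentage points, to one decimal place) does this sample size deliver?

SE(p̂) = √[p(1−p)/n] = √[0.2500/972] = 0.01604.
E = z × SE = 1.751 × 0.01604 = 0.02808, or 2.8 percentage points.

2.8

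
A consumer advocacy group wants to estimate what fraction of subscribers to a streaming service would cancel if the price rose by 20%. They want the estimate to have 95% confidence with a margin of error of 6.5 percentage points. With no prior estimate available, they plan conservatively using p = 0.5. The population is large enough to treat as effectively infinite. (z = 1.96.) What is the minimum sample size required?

228

With p = 0.5, p(1−p) = 0.25.
n = z²·p(1−p)/E² = 1.96² × 0.2500 / 0.065² = 3.8416 × 0.2500 / 0.004225 ≈ 227.31.
Rounding up gives n = 228.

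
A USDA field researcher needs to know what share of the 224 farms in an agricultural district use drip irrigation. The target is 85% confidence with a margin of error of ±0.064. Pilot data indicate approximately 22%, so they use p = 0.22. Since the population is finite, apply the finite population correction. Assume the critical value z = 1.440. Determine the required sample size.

Unadjusted: n₀ = 1.440² × 0.22 × 0.78 / 0.064² ≈ 86.87, so n₀ = 87.
Finite population correction with N = 224: n = n₀ / (1 + (n₀−1)/N) = 87 / (1 + 86/224) = 87 / 1.3839 ≈ 62.86.
Rounding up, n = 63.

63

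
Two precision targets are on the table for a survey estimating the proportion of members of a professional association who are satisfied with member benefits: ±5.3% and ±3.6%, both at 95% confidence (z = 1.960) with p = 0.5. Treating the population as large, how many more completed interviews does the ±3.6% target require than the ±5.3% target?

At ±5.3%: n = 1.960² × 0.2500 / 0.053² ≈ 341.90 → 342.
At ±3.6%: n = 1.960² × 0.2500 / 0.036² ≈ 741.05 → 742.
Additional respondents: 742 − 342 = 400.

400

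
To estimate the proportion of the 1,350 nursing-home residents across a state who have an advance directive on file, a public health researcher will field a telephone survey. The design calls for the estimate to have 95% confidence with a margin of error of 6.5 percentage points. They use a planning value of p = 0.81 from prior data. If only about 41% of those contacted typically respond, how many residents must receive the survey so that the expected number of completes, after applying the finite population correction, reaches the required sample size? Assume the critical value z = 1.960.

310

Completed interviews needed (unadjusted): n₀ = 1.960² × 0.1539 / 0.065² ≈ 139.93 → 140.
FPC for N = 1,350: n = 140 / (1 + 139/1350) = 140 / 1.1030 ≈ 126.93 → 127.
At a 41% response rate, contacts needed = 127 / 0.41 ≈ 309.76 → 310.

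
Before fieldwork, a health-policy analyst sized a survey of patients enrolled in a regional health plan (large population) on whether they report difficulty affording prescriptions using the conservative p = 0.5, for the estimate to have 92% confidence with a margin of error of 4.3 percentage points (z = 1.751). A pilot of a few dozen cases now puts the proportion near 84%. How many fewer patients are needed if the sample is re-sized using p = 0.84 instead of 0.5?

Conservative (p = 0.5): n = 1.751² × 0.25 / 0.043² ≈ 414.55 → 415.
Using p = 0.84: p(1−p) = 0.1344, so n = 1.751² × 0.1344 / 0.043² ≈ 222.86 → 223.
Reduction: 415 − 223 = 192.

192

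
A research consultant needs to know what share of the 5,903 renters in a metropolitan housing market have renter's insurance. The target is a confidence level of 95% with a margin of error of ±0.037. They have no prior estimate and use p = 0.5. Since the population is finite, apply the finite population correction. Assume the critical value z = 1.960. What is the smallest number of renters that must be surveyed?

Unadjusted: n₀ = 1.960² × 0.50 × 0.50 / 0.037² ≈ 701.53, so n₀ = 702.
Finite population correction with N = 5,903: n = n₀ / (1 + (n₀−1)/N) = 702 / (1 + 701/5903) = 702 / 1.1188 ≈ 627.48.
Rounding up, n = 628.

628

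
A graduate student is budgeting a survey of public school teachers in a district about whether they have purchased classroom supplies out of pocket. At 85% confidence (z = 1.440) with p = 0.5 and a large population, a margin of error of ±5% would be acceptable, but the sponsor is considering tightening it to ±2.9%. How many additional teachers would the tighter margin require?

At ±5%: n = 1.440² × 0.2500 / 0.050² ≈ 207.36 → 208.
At ±2.9%: n = 1.440² × 0.2500 / 0.029² ≈ 616.41 → 617.
Additional respondents: 617 − 208 = 409.

409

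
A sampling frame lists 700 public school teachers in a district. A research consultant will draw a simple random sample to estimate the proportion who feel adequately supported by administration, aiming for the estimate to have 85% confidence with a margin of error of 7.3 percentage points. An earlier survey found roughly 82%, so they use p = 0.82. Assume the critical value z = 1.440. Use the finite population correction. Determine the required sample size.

Unadjusted: n₀ = 1.440² × 0.82 × 0.18 / 0.073² ≈ 57.43, so n₀ = 58.
Finite population correction with N = 700: n = n₀ / (1 + (n₀−1)/N) = 58 / (1 + 57/700) = 58 / 1.0814 ≈ 53.63.
Rounding up, n = 54.

54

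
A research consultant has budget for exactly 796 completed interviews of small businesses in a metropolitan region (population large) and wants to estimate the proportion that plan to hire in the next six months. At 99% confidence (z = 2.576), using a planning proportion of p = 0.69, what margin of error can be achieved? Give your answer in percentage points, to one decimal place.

SE(p̂) = √[p(1−p)/n] = √[0.2139/796] = 0.01639.
E = z × SE = 2.576 × 0.01639 = 0.04223, or 4.2 percentage points.

4.2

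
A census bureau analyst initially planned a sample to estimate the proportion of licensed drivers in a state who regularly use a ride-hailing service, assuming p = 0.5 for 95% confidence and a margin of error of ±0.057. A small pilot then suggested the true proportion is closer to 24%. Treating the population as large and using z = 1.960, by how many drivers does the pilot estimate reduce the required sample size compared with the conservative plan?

Conservative (p = 0.5): n = 1.960² × 0.25 / 0.057² ≈ 295.60 → 296.
Using p = 0.24: p(1−p) = 0.1824, so n = 1.960² × 0.1824 / 0.057² ≈ 215.67 → 216.
Reduction: 296 − 216 = 80.

80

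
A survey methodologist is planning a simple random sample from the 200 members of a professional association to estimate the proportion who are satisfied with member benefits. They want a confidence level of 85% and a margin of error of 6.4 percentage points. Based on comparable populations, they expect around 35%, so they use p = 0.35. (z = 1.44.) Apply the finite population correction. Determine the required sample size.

Unadjusted: n₀ = 1.44² × 0.35 × 0.65 / 0.064² ≈ 115.17, so n₀ = 116.
Finite population correction with N = 200: n = n₀ / (1 + (n₀−1)/N) = 116 / (1 + 115/200) = 116 / 1.5750 ≈ 73.65.
Rounding up, n = 74.

74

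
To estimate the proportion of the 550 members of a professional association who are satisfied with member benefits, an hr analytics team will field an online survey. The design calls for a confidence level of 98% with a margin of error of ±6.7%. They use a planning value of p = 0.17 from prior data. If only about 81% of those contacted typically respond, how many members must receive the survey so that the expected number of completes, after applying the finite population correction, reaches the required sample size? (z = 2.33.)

162

Completed interviews needed (unadjusted): n₀ = 2.33² × 0.1411 / 0.067² ≈ 170.64 → 171.
FPC for N = 550: n = 171 / (1 + 170/550) = 171 / 1.3091 ≈ 130.62 → 131.
At an 81% response rate, contacts needed = 131 / 0.81 ≈ 161.73 → 162.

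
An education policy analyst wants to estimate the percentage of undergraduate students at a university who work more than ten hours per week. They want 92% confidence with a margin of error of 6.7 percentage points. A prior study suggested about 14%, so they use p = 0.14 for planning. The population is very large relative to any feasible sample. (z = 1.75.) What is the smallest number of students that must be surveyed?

83

With p = 0.14, p(1−p) = 0.1204.
n = z²·p(1−p)/E² = 1.75² × 0.1204 / 0.067² = 3.0625 × 0.1204 / 0.004489 ≈ 82.14.
Rounding up gives n = 83.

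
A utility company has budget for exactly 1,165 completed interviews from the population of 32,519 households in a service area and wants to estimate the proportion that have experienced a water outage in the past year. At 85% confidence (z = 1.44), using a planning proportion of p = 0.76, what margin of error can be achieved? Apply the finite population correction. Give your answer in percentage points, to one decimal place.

1.8

Finite-population factor: (N−n)/(N−1) = (32519−1165)/(32519−1) = 0.9642.
SE(p̂) = √[p(1−p)/n · (N−n)/(N−1)] = √[0.1824/1165 × 0.9642] = 0.01229.
E = z × SE = 1.44 × 0.01229 = 0.01769 ≈ 1.8 percentage points.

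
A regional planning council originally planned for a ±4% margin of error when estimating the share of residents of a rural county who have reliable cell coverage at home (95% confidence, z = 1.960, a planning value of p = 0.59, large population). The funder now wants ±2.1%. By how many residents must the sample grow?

At ±4%: n = 1.960² × 0.2419 / 0.040² ≈ 580.80 → 581.
At ±2.1%: n = 1.960² × 0.2419 / 0.021² ≈ 2107.22 → 2108.
Additional respondents: 2108 − 581 = 1527.

1527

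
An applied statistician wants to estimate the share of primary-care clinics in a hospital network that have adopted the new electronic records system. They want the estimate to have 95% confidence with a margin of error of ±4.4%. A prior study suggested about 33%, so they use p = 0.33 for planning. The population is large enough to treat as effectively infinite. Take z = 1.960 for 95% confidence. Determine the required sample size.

With p = 0.33, p(1−p) = 0.2211.
n = z²·p(1−p)/E² = 1.960² × 0.2211 / 0.044² = 3.8416 × 0.2211 / 0.001936 ≈ 438.73.
Rounding up gives n = 439.

439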